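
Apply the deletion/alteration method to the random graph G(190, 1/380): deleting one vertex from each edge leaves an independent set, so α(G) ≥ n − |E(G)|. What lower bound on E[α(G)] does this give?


E[|E(G)|] = C(190, 2)·p = 17955 · (1/380) = 189/4.
E[α(G)] ≥ n − E[|E(G)|] = 190 − 189/4 = 571/4.
Numerically: ≈ 142.7500.
(This is only a lower bound; the true E[α(G)] may be larger.)

E[α(G)] ≥ 571/4 ≈ 142.7500.


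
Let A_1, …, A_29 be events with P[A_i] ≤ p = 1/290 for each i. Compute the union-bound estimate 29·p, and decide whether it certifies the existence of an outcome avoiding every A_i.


Union bound: P[∪_{i=1}^{29} A_i] ≤ Σ_i P[A_i] ≤ 29·p = 29·(1/290) = 1/10.
Numerically: 1/10 ≈ 0.1000.
Is 1/10 < 1? YES.
Since P[∪ A_i] ≤ 1/10 < 1, the complement has P[∩ A_i^c] ≥ 1 − 1/10 = 9/10 > 0, so some outcome avoids every A_i.

29·p = 1/10 ≈ 0.1000; existence CERTIFIED by the union bound.


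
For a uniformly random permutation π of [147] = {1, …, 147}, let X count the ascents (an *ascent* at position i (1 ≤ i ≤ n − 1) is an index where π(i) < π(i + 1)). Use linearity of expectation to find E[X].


Write X = Σ X_I over i = 1, …, 146, with X_I the indicator of one ascent.
There are 146 indicators.
For each fixed i, the pair (π(i), π(i+1)) is a uniformly random ordered pair of distinct values from {1, …, 147}; by symmetry P[π(i) < π(i+1)] = 1/2.
By linearity: E[X] = 146 · (1/2) = (147 − 1) · (1/2) = 73 ≈ 73.000000.

E[X] = 73 = 73.000000.


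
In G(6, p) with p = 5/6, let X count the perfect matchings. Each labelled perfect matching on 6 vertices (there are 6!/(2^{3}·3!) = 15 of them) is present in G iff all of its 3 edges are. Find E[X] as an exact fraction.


K_6 has 6!/(2^{3}·3!) = 15 labelled perfect matchings.
For each such perfect matching H, let X_H = 1 if all 3 edges of H are present in G. Then P[X_H = 1] = p^{3} = (5/6)^{3} = 125/216.
By linearity: E[X] = Σ_H E[X_H] = 15 · p^{3} = 15 · 125/216 = 625/72.
Numerically: E[X] ≈ 8.6806.

E[X] = 15 · (5/6)^{3} = 625/72 ≈ 8.6806.


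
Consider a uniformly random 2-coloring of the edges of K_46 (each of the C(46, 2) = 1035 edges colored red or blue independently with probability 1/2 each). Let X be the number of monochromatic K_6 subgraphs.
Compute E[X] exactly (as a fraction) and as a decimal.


Let X = Σ_S X_S over the C(46, 6) = 9366819 subsets S of size 6, where X_S = 1 if the K_6 on S is monochromatic.
For a fixed S, the K_6 on S has C(6, 2) = 15 edges. P[all 15 edges red] = (1/2)^15, and likewise for blue, so P[monochromatic] = 2·(1/2)^15 = 2^{1 − 15} = 1/16384.
By linearity: E[X] = C(46, 6) · 2^{1 − 15} = 9366819 · 1/16384 = 9366819/16384.
Numerically: E[X] ≈ 571.705.

E[X] = C(46,6)·2^(1−C(6,2)) = 9366819/16384 ≈ 571.705.


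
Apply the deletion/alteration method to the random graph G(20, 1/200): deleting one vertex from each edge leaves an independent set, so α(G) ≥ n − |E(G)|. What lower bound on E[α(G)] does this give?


E[|E(G)|] = C(20, 2)·p = 190 · (1/200) = 19/20.
E[α(G)] ≥ n − E[|E(G)|] = 20 − 19/20 = 381/20.
Numerically: ≈ 19.05000.
(This is only a lower bound; the true E[α(G)] may be larger.)

E[α(G)] ≥ 381/20 ≈ 19.05000.


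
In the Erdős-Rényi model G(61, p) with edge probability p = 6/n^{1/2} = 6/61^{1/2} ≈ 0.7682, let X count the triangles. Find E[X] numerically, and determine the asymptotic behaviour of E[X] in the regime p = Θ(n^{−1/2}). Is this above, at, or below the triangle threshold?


Number of potential triangles: C(61, 3) = 35990.
Each occurs with probability p³ ≈ (0.7682)³ ≈ 4.533765e-01.
By linearity: E[X] = C(61, 3)·p³ ≈ 35990 · 4.533765e-01 ≈ 16317.0200.
Since α = 1/2 < 1, p = c/n^{1/2} ≫ 1/n is above the triangle threshold p ~ 1/n. Asymptotically E[X] ~ (c³/6)·n^{3(1−α)} = (6³/6)·n^{1.5} → ∞; triangles are abundant w.h.p.

E[X] ≈ 16317.0200; in regime p = Θ(1/n^{1/2}) E[X] diverges (above the triangle threshold p ~ 1/n).


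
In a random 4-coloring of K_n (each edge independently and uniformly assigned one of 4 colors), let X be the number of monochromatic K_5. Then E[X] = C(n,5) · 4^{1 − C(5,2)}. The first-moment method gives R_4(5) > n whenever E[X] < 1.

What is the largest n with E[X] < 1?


We need C(n, 5) · 4^{1 − 10} < 1, i.e. C(n, 5) < 4^{10 − 1} = 262144.
Check values of n near the boundary:
  n = 28: C(28, 5) = 98280; 98280 < 262144? YES
  n = 29: C(29, 5) = 118755; 118755 < 262144? YES
  n = 30: C(30, 5) = 142506; 142506 < 262144? YES
  n = 31: C(31, 5) = 169911; 169911 < 262144? YES
  n = 32: C(32, 5) = 201376; 201376 < 262144? YES
  n = 33: C(33, 5) = 237336; 237336 < 262144? YES
  n = 34: C(34, 5) = 278256; 278256 < 262144? NO
The largest n with C(n, 5) < 262144 is n = 33 (where E[X] = 29667/32768 ≈ 0.90536). Hence R_4(5) > 33, i.e. R_4(5) ≥ 34.

Largest n = 33; hence R_4(5) > 33.


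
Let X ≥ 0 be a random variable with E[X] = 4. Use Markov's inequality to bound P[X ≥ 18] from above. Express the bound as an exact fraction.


μ = E[X] = 4, a = 18.
Markov: P[X ≥ 18] ≤ μ/a = (4)/18 = 2/9.
Numerically: ≈ 0.22222.
(Since a = 18 > μ = 4.00000, the bound 2/9 is < 1 and informative.)

P[X ≥ 18] ≤ 2/9 ≈ 0.22222.


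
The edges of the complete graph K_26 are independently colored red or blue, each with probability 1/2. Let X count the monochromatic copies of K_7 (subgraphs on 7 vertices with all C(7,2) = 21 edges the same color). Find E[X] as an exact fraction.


Let X = Σ_S X_S over the C(26, 7) = 657800 subsets S of size 7, where X_S = 1 if the K_7 on S is monochromatic.
For a fixed S, the K_7 on S has C(7, 2) = 21 edges. P[all 21 edges red] = (1/2)^21, and likewise for blue, so P[monochromatic] = 2·(1/2)^21 = 2^{1 − 21} = 1/1048576.
Summing: E[X] = C(26, 7) · 2^{1 − 21} = 657800 · 1/1048576 = 82225/131072.
Numerically: E[X] ≈ 0.6273.

E[X] = C(26,7)·2^(1−C(7,2)) = 82225/131072 ≈ 0.6273.


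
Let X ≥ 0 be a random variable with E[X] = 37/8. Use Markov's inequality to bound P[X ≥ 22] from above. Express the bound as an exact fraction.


μ = E[X] = 37/8, a = 22.
Markov: P[X ≥ 22] ≤ μ/a = (37/8)/22 = 37/176.
Numerically: ≈ 0.2102.
(Since a = 22 > μ = 4.6250, the bound 37/176 is < 1 and informative.)

P[X ≥ 22] ≤ 37/176 ≈ 0.2102.


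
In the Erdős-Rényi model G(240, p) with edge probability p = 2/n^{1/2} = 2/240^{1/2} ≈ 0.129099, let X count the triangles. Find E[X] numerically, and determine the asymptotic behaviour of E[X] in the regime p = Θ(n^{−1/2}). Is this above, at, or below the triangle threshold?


Number of potential triangles: C(240, 3) = 2275280.
Each occurs with probability p³ ≈ (0.129099)³ ≈ 2.15165741e-03.
By linearity: E[X] = C(240, 3)·p³ ≈ 2275280 · 2.15165741e-03 ≈ 4895.623082.
Since α = 1/2 < 1, p = c/n^{1/2} ≫ 1/n is above the triangle threshold p ~ 1/n. Asymptotically E[X] ~ (c³/6)·n^{3(1−α)} = (2³/6)·n^{1.5} → ∞; triangles are abundant w.h.p.

E[X] ≈ 4895.623082; in regime p = Θ(1/n^{1/2}) E[X] diverges (above the triangle threshold p ~ 1/n).


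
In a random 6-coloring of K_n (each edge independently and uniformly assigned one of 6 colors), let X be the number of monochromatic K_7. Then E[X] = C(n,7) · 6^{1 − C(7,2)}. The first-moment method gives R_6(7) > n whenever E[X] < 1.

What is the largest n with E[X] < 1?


We need C(n, 7) · 6^{1 − 21} < 1, i.e. C(n, 7) < 6^{21 − 1} = 3656158440062976.
Check values of n near the boundary:
  n = 566: C(566, 7) = 3557206237959440; 3557206237959440 < 3656158440062976? YES
  n = 567: C(567, 7) = 3601671315933933; 3601671315933933 < 3656158440062976? YES
  n = 568: C(568, 7) = 3646611956239704; 3646611956239704 < 3656158440062976? YES
  n = 569: C(569, 7) = 3692032389858348; 3692032389858348 < 3656158440062976? NO
  n = 570: C(570, 7) = 3737936877831720; 3737936877831720 < 3656158440062976? NO
  n = 571: C(571, 7) = 3784329711421830; 3784329711421830 < 3656158440062976? NO
The largest n with C(n, 7) < 3656158440062976 is n = 568 (where E[X] = 16882462760369/16926659444736 ≈ 0.9973889). Hence R_6(7) > 568, i.e. R_6(7) ≥ 569.

Largest n = 568; hence R_6(7) > 568.


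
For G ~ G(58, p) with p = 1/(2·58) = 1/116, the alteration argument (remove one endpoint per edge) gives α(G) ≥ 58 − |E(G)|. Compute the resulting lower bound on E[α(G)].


E[|E(G)|] = C(58, 2)·p = 1653 · (1/116) = 57/4.
E[α(G)] ≥ n − E[|E(G)|] = 58 − 57/4 = 175/4.
Numerically: ≈ 43.7500.
(This is only a lower bound; the true E[α(G)] may be larger.)

E[α(G)] ≥ 175/4 ≈ 43.7500.


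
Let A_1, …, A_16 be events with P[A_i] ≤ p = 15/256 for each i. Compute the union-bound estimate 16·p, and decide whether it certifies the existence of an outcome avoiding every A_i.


Union bound: P[∪_{i=1}^{16} A_i] ≤ Σ_i P[A_i] ≤ 16·p = 16·(15/256) = 15/16.
Numerically: 15/16 ≈ 0.9375.
Is 15/16 < 1? YES.
Since P[∪ A_i] ≤ 15/16 < 1, the complement has P[∩ A_i^c] ≥ 1 − 15/16 = 1/16 > 0, so some outcome avoids every A_i.

16·p = 15/16 ≈ 0.9375; existence CERTIFIED by the union bound.


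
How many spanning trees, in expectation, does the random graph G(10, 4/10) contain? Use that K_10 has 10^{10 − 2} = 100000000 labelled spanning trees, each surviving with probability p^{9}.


K_10 has 10^{10 − 2} = 100000000 labelled spanning trees.
For each such spanning tree H, let X_H = 1 if all 9 edges of H are present in G. Then P[X_H = 1] = p^{9} = (2/5)^{9} = 512/1953125.
By linearity: E[X] = Σ_H E[X_H] = 100000000 · p^{9} = 100000000 · 512/1953125 = 131072/5.
Numerically: E[X] ≈ 26214.

E[X] = 100000000 · (2/5)^{9} = 131072/5 ≈ 26214.


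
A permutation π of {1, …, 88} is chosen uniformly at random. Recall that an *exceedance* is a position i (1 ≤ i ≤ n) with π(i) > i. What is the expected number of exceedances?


Write X = Σ_{i=1}^{88} X_i, where X_i = 1_{π(i) > i}.
For each fixed i, π(i) is uniform over {1, …, 88} (marginal of a uniform permutation), so P[π(i) > i] = (n − i)/n. Summing: Σ_{i=1}^{88} (n − i)/n = (0 + 1 + … + 87)/88 = 88(88 − 1)/(2·88) = (88 − 1)/2.
Hence E[X] = Σ_{i=1}^{88} (88 − i)/88 = 87/2 ≈ 43.50000.

E[X] = 87/2 = 43.50000.


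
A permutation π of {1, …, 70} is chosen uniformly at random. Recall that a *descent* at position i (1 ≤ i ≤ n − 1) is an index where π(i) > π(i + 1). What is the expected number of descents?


Write X = Σ X_I over i = 1, …, 69, with X_I the indicator of one descent.
There are 69 indicators.
For each fixed i, the pair (π(i), π(i+1)) is a uniformly random ordered pair of distinct values from {1, …, 70}; by symmetry P[π(i) > π(i+1)] = 1/2.
By linearity: E[X] = 69 · (1/2) = (70 − 1) · (1/2) = 69/2 ≈ 34.50000.

E[X] = 69/2 = 34.50000.


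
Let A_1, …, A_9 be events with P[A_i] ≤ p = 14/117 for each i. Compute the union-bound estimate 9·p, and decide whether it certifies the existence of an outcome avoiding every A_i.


Union bound: P[∪_{i=1}^{9} A_i] ≤ Σ_i P[A_i] ≤ 9·p = 9·(14/117) = 14/13.
Numerically: 14/13 ≈ 1.076923.
Is 14/13 < 1? NO.
Since the bound 14/13 is ≥ 1, the union bound is uninformative here; it does NOT by itself certify existence.

9·p = 14/13 ≈ 1.076923; existence NOT certified by the union bound.


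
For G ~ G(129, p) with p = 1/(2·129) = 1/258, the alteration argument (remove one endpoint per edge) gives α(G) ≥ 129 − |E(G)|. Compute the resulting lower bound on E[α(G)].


E[|E(G)|] = C(129, 2)·p = 8256 · (1/258) = 32.
E[α(G)] ≥ n − E[|E(G)|] = 129 − 32 = 97.
Numerically: ≈ 97.0000.
(This is only a lower bound; the true E[α(G)] may be larger.)

E[α(G)] ≥ 97 ≈ 97.0000.


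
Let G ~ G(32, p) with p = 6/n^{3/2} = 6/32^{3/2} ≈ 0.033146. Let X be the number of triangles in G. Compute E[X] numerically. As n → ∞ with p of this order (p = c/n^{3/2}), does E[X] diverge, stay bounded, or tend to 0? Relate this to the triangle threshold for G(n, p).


Number of potential triangles: C(32, 3) = 4960.
Each occurs with probability p³ ≈ (0.033146)³ ≈ 3.6414877e-05.
By linearity: E[X] = C(32, 3)·p³ ≈ 4960 · 3.6414877e-05 ≈ 0.18062.
Since α = 3/2 > 1, p = c/n^{3/2} = o(1/n) is below the triangle threshold p ~ 1/n. Asymptotically E[X] ~ (c³/6)·n^{3(1−α)} = (6³/6)·n^{-1.5} → 0, so by Markov's inequality G has no triangles w.h.p.

E[X] ≈ 0.18062; in regime p = Θ(1/n^{3/2}) E[X] tends to 0 (below the triangle threshold p ~ 1/n).


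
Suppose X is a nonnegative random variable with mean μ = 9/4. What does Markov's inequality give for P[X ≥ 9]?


μ = E[X] = 9/4, a = 9.
Markov: P[X ≥ 9] ≤ μ/a = (9/4)/9 = 1/4.
Numerically: ≈ 0.250.
(Since a = 9 > μ = 2.250, the bound 1/4 is < 1 and informative.)

P[X ≥ 9] ≤ 1/4 ≈ 0.250.


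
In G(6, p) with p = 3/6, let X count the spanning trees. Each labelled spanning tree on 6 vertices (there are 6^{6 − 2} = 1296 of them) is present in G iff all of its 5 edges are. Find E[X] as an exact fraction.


K_6 has 6^{6 − 2} = 1296 labelled spanning trees.
For each such spanning tree H, let X_H = 1 if all 5 edges of H are present in G. Then P[X_H = 1] = p^{5} = (1/2)^{5} = 1/32.
Summing the indicators: E[X] = Σ_H E[X_H] = 1296 · p^{5} = 1296 · 1/32 = 81/2.
Numerically: E[X] ≈ 40.5.

E[X] = 1296 · (1/2)^{5} = 81/2 ≈ 40.5.


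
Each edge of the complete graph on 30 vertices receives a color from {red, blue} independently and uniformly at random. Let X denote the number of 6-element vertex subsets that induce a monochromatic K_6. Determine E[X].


Let X = Σ_S X_S over the C(30, 6) = 593775 subsets S of size 6, where X_S = 1 if the K_6 on S is monochromatic.
For a fixed S, the K_6 on S has C(6, 2) = 15 edges. P[all 15 edges red] = (1/2)^15, and likewise for blue, so P[monochromatic] = 2·(1/2)^15 = 2^{1 − 15} = 1/16384.
By linearity: E[X] = C(30, 6) · 2^{1 − 15} = 593775 · 1/16384 = 593775/16384.
Numerically: E[X] ≈ 36.2411.

E[X] = C(30,6)·2^(1−C(6,2)) = 593775/16384 ≈ 36.2411.


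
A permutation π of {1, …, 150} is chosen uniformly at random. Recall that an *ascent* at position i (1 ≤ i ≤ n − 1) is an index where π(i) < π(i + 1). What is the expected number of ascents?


Write X = Σ X_I over i = 1, …, 149, with X_I the indicator of one ascent.
There are 149 indicators.
For each fixed i, the pair (π(i), π(i+1)) is a uniformly random ordered pair of distinct values from {1, …, 150}; by symmetry P[π(i) < π(i+1)] = 1/2.
By linearity: E[X] = 149 · (1/2) = (150 − 1) · (1/2) = 149/2 ≈ 74.500.

E[X] = 149/2 = 74.500.


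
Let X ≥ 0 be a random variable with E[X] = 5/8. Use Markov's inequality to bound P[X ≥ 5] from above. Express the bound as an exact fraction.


μ = E[X] = 5/8, a = 5.
Markov: P[X ≥ 5] ≤ μ/a = (5/8)/5 = 1/8.
Numerically: ≈ 0.125000.
(Since a = 5 > μ = 0.625000, the bound 1/8 is < 1 and informative.)

P[X ≥ 5] ≤ 1/8 ≈ 0.125000.


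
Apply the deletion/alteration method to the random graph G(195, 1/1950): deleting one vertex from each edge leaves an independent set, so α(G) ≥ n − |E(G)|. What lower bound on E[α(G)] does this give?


E[|E(G)|] = C(195, 2)·p = 18915 · (1/1950) = 97/10.
E[α(G)] ≥ n − E[|E(G)|] = 195 − 97/10 = 1853/10.
Numerically: ≈ 185.30000.
(This is only a lower bound; the true E[α(G)] may be larger.)

E[α(G)] ≥ 1853/10 ≈ 185.30000.


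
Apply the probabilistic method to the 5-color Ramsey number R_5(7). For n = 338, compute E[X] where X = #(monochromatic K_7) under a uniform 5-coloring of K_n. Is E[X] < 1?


E[X] = C(338, 7) · 5^{1 − 21} = 93935323022736 · 5^{−20} = 93935323022736/95367431640625.
As a reduced fraction: E[X] = 93935323022736/95367431640625 ≈ 0.9849833.
Is E[X] < 1? YES.
Since E[X] < 1, there exists a 5-coloring of K_{338} with no monochromatic K_7; hence R_5(7) > 338.

E[X] = 93935323022736/95367431640625 ≈ 0.9849833; E[X] < 1, so R_5(7) > 338.


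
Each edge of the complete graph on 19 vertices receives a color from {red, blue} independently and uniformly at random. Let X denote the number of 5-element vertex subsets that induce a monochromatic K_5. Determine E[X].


Let X = Σ_S X_S over the C(19, 5) = 11628 subsets S of size 5, where X_S = 1 if the K_5 on S is monochromatic.
For a fixed S, the K_5 on S has C(5, 2) = 10 edges. P[all 10 edges red] = (1/2)^10, and likewise for blue, so P[monochromatic] = 2·(1/2)^10 = 2^{1 − 10} = 1/512.
By linearity of expectation: E[X] = C(19, 5) · 2^{1 − 10} = 11628 · 1/512 = 2907/128.
Numerically: E[X] ≈ 22.7109.

E[X] = C(19,5)·2^(1−C(5,2)) = 2907/128 ≈ 22.7109.


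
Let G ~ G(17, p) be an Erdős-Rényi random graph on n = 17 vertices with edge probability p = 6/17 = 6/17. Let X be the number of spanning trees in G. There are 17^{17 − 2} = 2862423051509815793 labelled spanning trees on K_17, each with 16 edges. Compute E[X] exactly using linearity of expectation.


K_17 has 17^{17 − 2} = 2862423051509815793 labelled spanning trees.
For each such spanning tree H, let X_H = 1 if all 16 edges of H are present in G. Then P[X_H = 1] = p^{16} = (6/17)^{16} = 2821109907456/48661191875666868481.
By linearity: E[X] = Σ_H E[X_H] = 2862423051509815793 · p^{16} = 2862423051509815793 · 2821109907456/48661191875666868481 = 2821109907456/17.
Numerically: E[X] ≈ 1.66e+11.

E[X] = 2862423051509815793 · (6/17)^{16} = 2821109907456/17 ≈ 1.66e+11.


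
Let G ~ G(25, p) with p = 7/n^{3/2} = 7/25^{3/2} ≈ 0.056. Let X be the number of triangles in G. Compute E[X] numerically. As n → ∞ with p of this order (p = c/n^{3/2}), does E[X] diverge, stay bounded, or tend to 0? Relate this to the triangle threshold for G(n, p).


Number of potential triangles: C(25, 3) = 2300.
Each occurs with probability p³ ≈ (0.056)³ ≈ 1.756160e-04.
By linearity: E[X] = C(25, 3)·p³ ≈ 2300 · 1.756160e-04 ≈ 0.4039.
Since α = 3/2 > 1, p = c/n^{3/2} = o(1/n) is below the triangle threshold p ~ 1/n. Asymptotically E[X] ~ (c³/6)·n^{3(1−α)} = (7³/6)·n^{-1.5} → 0, so by Markov's inequality G has no triangles w.h.p.

E[X] ≈ 0.4039; in regime p = Θ(1/n^{3/2}) E[X] tends to 0 (below the triangle threshold p ~ 1/n).


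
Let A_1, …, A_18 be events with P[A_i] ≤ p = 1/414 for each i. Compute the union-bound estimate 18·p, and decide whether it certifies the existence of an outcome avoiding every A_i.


Union bound: P[∪_{i=1}^{18} A_i] ≤ Σ_i P[A_i] ≤ 18·p = 18·(1/414) = 1/23.
Numerically: 1/23 ≈ 0.04348.
Is 1/23 < 1? YES.
Since P[∪ A_i] ≤ 1/23 < 1, the complement has P[∩ A_i^c] ≥ 1 − 1/23 = 22/23 > 0, so some outcome avoids every A_i.

18·p = 1/23 ≈ 0.04348; existence CERTIFIED by the union bound.


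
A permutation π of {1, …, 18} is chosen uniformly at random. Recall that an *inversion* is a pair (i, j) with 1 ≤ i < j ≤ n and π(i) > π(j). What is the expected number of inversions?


Write X = Σ X_I over the C(18, 2) = 153 pairs i < j, with X_I the indicator of one inversion.
There are 153 indicators.
For each fixed pair i < j, the values π(i) and π(j) are two distinct elements of {1, …, 18} in uniformly random order; by symmetry P[π(i) > π(j)] = 1/2.
By linearity: E[X] = 153 · (1/2) = C(18, 2) · (1/2) = 153/2 = 153/2 ≈ 76.50000.

E[X] = 153/2 = 76.50000.


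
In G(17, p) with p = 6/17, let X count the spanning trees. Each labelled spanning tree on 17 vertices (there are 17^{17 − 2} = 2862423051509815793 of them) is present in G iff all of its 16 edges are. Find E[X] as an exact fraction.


K_17 has 17^{17 − 2} = 2862423051509815793 labelled spanning trees.
For each such spanning tree H, let X_H = 1 if all 16 edges of H are present in G. Then P[X_H = 1] = p^{16} = (6/17)^{16} = 2821109907456/48661191875666868481.
By linearity of expectation: E[X] = Σ_H E[X_H] = 2862423051509815793 · p^{16} = 2862423051509815793 · 2821109907456/48661191875666868481 = 2821109907456/17.
Numerically: E[X] ≈ 1.65948e+11.

E[X] = 2862423051509815793 · (6/17)^{16} = 2821109907456/17 ≈ 1.65948e+11.


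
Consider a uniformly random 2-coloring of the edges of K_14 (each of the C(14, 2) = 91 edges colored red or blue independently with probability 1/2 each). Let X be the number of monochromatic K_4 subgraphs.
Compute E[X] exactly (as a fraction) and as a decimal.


Let X = Σ_S X_S over the C(14, 4) = 1001 subsets S of size 4, where X_S = 1 if the K_4 on S is monochromatic.
For a fixed S, the K_4 on S has C(4, 2) = 6 edges. P[all 6 edges red] = (1/2)^6, and likewise for blue, so P[monochromatic] = 2·(1/2)^6 = 2^{1 − 6} = 1/32.
By linearity: E[X] = C(14, 4) · 2^{1 − 6} = 1001 · 1/32 = 1001/32.
Numerically: E[X] ≈ 31.281.

E[X] = C(14,4)·2^(1−C(4,2)) = 1001/32 ≈ 31.281.


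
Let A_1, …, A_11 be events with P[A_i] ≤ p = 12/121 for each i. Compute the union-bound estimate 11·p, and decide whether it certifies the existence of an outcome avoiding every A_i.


Union bound: P[∪_{i=1}^{11} A_i] ≤ Σ_i P[A_i] ≤ 11·p = 11·(12/121) = 12/11.
Numerically: 12/11 ≈ 1.090909.
Is 12/11 < 1? NO.
Since the bound 12/11 is ≥ 1, the union bound is uninformative here; it does NOT by itself certify existence.

11·p = 12/11 ≈ 1.090909; existence NOT certified by the union bound.


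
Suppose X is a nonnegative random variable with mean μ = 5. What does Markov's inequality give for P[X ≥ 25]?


μ = E[X] = 5, a = 25.
Markov: P[X ≥ 25] ≤ μ/a = (5)/25 = 1/5.
Numerically: ≈ 0.20000.
(Since a = 25 > μ = 5.00000, the bound 1/5 is < 1 and informative.)

P[X ≥ 25] ≤ 1/5 ≈ 0.20000.


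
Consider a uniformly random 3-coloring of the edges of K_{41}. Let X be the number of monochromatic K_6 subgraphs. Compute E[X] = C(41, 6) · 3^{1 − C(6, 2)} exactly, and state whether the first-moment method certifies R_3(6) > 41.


E[X] = C(41, 6) · 3^{1 − 15} = 4496388 · 3^{−14} = 4496388/4782969.
As a reduced fraction: E[X] = 1498796/1594323 ≈ 0.94008.
Is E[X] < 1? YES.
Since E[X] < 1, there exists a 3-coloring of K_{41} with no monochromatic K_6; hence R_3(6) > 41.

E[X] = 1498796/1594323 ≈ 0.94008; E[X] < 1, so R_3(6) > 41.


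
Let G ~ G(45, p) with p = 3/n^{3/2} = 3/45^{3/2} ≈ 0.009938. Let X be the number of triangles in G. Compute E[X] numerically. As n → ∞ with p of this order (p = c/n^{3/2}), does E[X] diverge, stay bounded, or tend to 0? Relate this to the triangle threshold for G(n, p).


Number of potential triangles: C(45, 3) = 14190.
Each occurs with probability p³ ≈ (0.009938)³ ≈ 9.815388e-07.
By linearity: E[X] = C(45, 3)·p³ ≈ 14190 · 9.815388e-07 ≈ 0.0139.
Since α = 3/2 > 1, p = c/n^{3/2} = o(1/n) is below the triangle threshold p ~ 1/n. Asymptotically E[X] ~ (c³/6)·n^{3(1−α)} = (3³/6)·n^{-1.5} → 0, so by Markov's inequality G has no triangles w.h.p.

E[X] ≈ 0.0139; in regime p = Θ(1/n^{3/2}) E[X] tends to 0 (below the triangle threshold p ~ 1/n).


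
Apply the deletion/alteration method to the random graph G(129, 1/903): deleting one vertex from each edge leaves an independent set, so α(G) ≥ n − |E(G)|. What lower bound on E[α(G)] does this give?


E[|E(G)|] = C(129, 2)·p = 8256 · (1/903) = 64/7.
E[α(G)] ≥ n − E[|E(G)|] = 129 − 64/7 = 839/7.
Numerically: ≈ 119.8571.
(This is only a lower bound; the true E[α(G)] may be larger.)

E[α(G)] ≥ 839/7 ≈ 119.8571.


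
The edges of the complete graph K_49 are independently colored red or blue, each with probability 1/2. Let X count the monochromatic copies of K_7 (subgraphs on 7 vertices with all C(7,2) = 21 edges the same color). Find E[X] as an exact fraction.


Let X = Σ_S X_S over the C(49, 7) = 85900584 subsets S of size 7, where X_S = 1 if the K_7 on S is monochromatic.
For a fixed S, the K_7 on S has C(7, 2) = 21 edges. P[all 21 edges red] = (1/2)^21, and likewise for blue, so P[monochromatic] = 2·(1/2)^21 = 2^{1 − 21} = 1/1048576.
By linearity: E[X] = C(49, 7) · 2^{1 − 21} = 85900584 · 1/1048576 = 10737573/131072.
Numerically: E[X] ≈ 81.921181.

E[X] = C(49,7)·2^(1−C(7,2)) = 10737573/131072 ≈ 81.921181.


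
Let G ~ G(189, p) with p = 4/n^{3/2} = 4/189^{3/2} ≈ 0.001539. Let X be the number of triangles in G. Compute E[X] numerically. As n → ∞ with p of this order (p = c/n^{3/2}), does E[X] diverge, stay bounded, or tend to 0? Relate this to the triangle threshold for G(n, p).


Number of potential triangles: C(189, 3) = 1107414.
Each occurs with probability p³ ≈ (0.001539)³ ≈ 3.648395e-09.
By linearity: E[X] = C(189, 3)·p³ ≈ 1107414 · 3.648395e-09 ≈ 0.0040.
Since α = 3/2 > 1, p = c/n^{3/2} = o(1/n) is below the triangle threshold p ~ 1/n. Asymptotically E[X] ~ (c³/6)·n^{3(1−α)} = (4³/6)·n^{-1.5} → 0, so by Markov's inequality G has no triangles w.h.p.

E[X] ≈ 0.0040; in regime p = Θ(1/n^{3/2}) E[X] tends to 0 (below the triangle threshold p ~ 1/n).


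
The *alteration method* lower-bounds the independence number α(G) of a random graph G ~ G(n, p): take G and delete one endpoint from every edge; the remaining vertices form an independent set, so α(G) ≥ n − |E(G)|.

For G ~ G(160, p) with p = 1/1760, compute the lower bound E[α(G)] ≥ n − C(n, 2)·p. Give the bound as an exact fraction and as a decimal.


E[|E(G)|] = C(160, 2)·p = 12720 · (1/1760) = 159/22.
E[α(G)] ≥ n − E[|E(G)|] = 160 − 159/22 = 3361/22.
Numerically: ≈ 152.773.
(This is only a lower bound; the true E[α(G)] may be larger.)

E[α(G)] ≥ 3361/22 ≈ 152.773.


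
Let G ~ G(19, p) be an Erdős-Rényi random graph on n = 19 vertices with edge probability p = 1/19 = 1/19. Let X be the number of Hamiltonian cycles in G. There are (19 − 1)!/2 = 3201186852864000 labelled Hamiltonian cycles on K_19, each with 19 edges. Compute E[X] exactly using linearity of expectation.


K_19 has (19 − 1)!/2 = 3201186852864000 labelled Hamiltonian cycles.
For each such Hamiltonian cycle H, let X_H = 1 if all 19 edges of H are present in G. Then P[X_H = 1] = p^{19} = (1/19)^{19} = 1/1978419655660313589123979.
By linearity: E[X] = Σ_H E[X_H] = 3201186852864000 · p^{19} = 3201186852864000 · 1/1978419655660313589123979 = 3201186852864000/1978419655660313589123979.
Numerically: E[X] ≈ 1.61805e-09.

E[X] = 3201186852864000 · (1/19)^{19} = 3201186852864000/1978419655660313589123979 ≈ 1.61805e-09.


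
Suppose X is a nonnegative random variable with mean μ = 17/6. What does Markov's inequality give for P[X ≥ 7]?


μ = E[X] = 17/6, a = 7.
Markov: P[X ≥ 7] ≤ μ/a = (17/6)/7 = 17/42.
Numerically: ≈ 0.405.
(Since a = 7 > μ = 2.833, the bound 17/42 is < 1 and informative.)

P[X ≥ 7] ≤ 17/42 ≈ 0.405.


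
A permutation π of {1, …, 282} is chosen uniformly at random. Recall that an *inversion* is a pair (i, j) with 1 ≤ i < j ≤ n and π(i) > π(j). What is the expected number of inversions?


Write X = Σ X_I over the C(282, 2) = 39621 pairs i < j, with X_I the indicator of one inversion.
There are 39621 indicators.
For each fixed pair i < j, the values π(i) and π(j) are two distinct elements of {1, …, 282} in uniformly random order; by symmetry P[π(i) > π(j)] = 1/2.
By linearity: E[X] = 39621 · (1/2) = C(282, 2) · (1/2) = 39621/2 = 39621/2 ≈ 19810.500.

E[X] = 39621/2 = 19810.500.


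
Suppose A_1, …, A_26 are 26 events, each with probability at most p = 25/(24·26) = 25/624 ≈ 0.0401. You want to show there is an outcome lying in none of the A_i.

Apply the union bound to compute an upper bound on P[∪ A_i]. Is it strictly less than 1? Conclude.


Union bound: P[∪_{i=1}^{26} A_i] ≤ Σ_i P[A_i] ≤ 26·p = 26·(25/624) = 25/24.
Numerically: 25/24 ≈ 1.0417.
Is 25/24 < 1? NO.
Since the bound 25/24 is ≥ 1, the union bound is uninformative here; it does NOT by itself certify existence.

26·p = 25/24 ≈ 1.0417; existence NOT certified by the union bound.


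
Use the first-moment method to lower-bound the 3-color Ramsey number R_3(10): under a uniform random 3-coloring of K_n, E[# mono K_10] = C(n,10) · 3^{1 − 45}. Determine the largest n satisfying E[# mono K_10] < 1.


We need C(n, 10) · 3^{1 − 45} < 1, i.e. C(n, 10) < 3^{45 − 1} = 984770902183611232881.
Check values of n near the boundary:
  n = 567: C(567, 10) = 873787071273467749398; 873787071273467749398 < 984770902183611232881? YES
  n = 568: C(568, 10) = 889446337783744949208; 889446337783744949208 < 984770902183611232881? YES
  n = 569: C(569, 10) = 905357721286137524328; 905357721286137524328 < 984770902183611232881? YES
  n = 570: C(570, 10) = 921524823451961408691; 921524823451961408691 < 984770902183611232881? YES
  n = 571: C(571, 10) = 937951290893172842001; 937951290893172842001 < 984770902183611232881? YES
  n = 572: C(572, 10) = 954640815642161682606; 954640815642161682606 < 984770902183611232881? YES
  n = 573: C(573, 10) = 971597135635805762226; 971597135635805762226 < 984770902183611232881? YES
  n = 574: C(574, 10) = 988824035203816502691; 988824035203816502691 < 984770902183611232881? NO
  n = 575: C(575, 10) = 1006325345561406175305; 1006325345561406175305 < 984770902183611232881? NO
  n = 576: C(576, 10) = 1024104945306307344480; 1024104945306307344480 < 984770902183611232881? NO
The largest n with C(n, 10) < 984770902183611232881 is n = 573 (where E[X] = 35985079097622435638/36472996377170786403 ≈ 0.9866225). Hence R_3(10) > 573, i.e. R_3(10) ≥ 574.

Largest n = 573; hence R_3(10) > 573.


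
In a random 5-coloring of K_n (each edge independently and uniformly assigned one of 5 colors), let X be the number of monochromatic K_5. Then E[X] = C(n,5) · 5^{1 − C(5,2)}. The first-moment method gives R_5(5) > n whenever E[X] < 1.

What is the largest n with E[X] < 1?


We need C(n, 5) · 5^{1 − 10} < 1, i.e. C(n, 5) < 5^{10 − 1} = 1953125.
Check values of n near the boundary:
  n = 48: C(48, 5) = 1712304; 1712304 < 1953125? YES
  n = 49: C(49, 5) = 1906884; 1906884 < 1953125? YES
  n = 50: C(50, 5) = 2118760; 2118760 < 1953125? NO
  n = 51: C(51, 5) = 2349060; 2349060 < 1953125? NO
The largest n with C(n, 5) < 1953125 is n = 49 (where E[X] = 1906884/1953125 ≈ 0.9763). Hence R_5(5) > 49, i.e. R_5(5) ≥ 50.

Largest n = 49; hence R_5(5) > 49.


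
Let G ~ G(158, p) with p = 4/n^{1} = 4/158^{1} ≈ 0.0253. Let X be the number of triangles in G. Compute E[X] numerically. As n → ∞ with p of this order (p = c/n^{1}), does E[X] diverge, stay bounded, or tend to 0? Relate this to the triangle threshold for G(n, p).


Number of potential triangles: C(158, 3) = 644956.
Each occurs with probability p³ ≈ (0.0253)³ ≈ 1.62259e-05.
By linearity: E[X] = C(158, 3)·p³ ≈ 644956 · 1.62259e-05 ≈ 10.465.
Here α = 1, so p = 4/n is exactly at the triangle threshold p ~ 1/n. Asymptotically E[X] → c³/6 = 4³/6 = 32/3 ≈ 10.667, a bounded constant. In this regime the triangle count is asymptotically Poisson(c³/6).

E[X] ≈ 10.465; in regime p = Θ(1/n^{1}) E[X] stays bounded (at the triangle threshold p ~ 1/n).


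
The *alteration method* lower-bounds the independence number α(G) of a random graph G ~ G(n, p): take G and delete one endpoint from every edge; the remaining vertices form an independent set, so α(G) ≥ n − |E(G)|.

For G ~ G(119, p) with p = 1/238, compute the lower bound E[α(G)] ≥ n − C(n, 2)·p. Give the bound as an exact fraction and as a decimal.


E[|E(G)|] = C(119, 2)·p = 7021 · (1/238) = 59/2.
E[α(G)] ≥ n − E[|E(G)|] = 119 − 59/2 = 179/2.
Numerically: ≈ 89.500000.
(This is only a lower bound; the true E[α(G)] may be larger.)

E[α(G)] ≥ 179/2 ≈ 89.500000.


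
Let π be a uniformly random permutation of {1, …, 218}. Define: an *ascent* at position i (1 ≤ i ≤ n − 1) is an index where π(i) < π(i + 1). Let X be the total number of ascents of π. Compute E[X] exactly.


Write X = Σ X_I over i = 1, …, 217, with X_I the indicator of one ascent.
There are 217 indicators.
For each fixed i, the pair (π(i), π(i+1)) is a uniformly random ordered pair of distinct values from {1, …, 218}; by symmetry P[π(i) < π(i+1)] = 1/2.
By linearity: E[X] = 217 · (1/2) = (218 − 1) · (1/2) = 217/2 ≈ 108.500000.

E[X] = 217/2 = 108.500000.


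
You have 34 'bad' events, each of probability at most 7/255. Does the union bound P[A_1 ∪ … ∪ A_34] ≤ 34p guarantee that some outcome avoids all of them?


Union bound: P[∪_{i=1}^{34} A_i] ≤ Σ_i P[A_i] ≤ 34·p = 34·(7/255) = 14/15.
Numerically: 14/15 ≈ 0.933.
Is 14/15 < 1? YES.
Since P[∪ A_i] ≤ 14/15 < 1, the complement has P[∩ A_i^c] ≥ 1 − 14/15 = 1/15 > 0, so some outcome avoids every A_i.

34·p = 14/15 ≈ 0.933; existence CERTIFIED by the union bound.


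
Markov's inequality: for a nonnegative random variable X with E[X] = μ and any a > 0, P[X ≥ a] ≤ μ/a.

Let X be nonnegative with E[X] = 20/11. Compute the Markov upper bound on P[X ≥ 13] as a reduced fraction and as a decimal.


μ = E[X] = 20/11, a = 13.
Markov: P[X ≥ 13] ≤ μ/a = (20/11)/13 = 20/143.
Numerically: ≈ 0.139860.
(Since a = 13 > μ = 1.818182, the bound 20/143 is < 1 and informative.)

P[X ≥ 13] ≤ 20/143 ≈ 0.139860.


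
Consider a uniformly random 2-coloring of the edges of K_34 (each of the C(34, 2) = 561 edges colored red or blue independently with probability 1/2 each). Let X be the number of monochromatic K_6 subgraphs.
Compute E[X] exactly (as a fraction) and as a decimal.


Let X = Σ_S X_S over the C(34, 6) = 1344904 subsets S of size 6, where X_S = 1 if the K_6 on S is monochromatic.
For a fixed S, the K_6 on S has C(6, 2) = 15 edges. P[all 15 edges red] = (1/2)^15, and likewise for blue, so P[monochromatic] = 2·(1/2)^15 = 2^{1 − 15} = 1/16384.
By linearity: E[X] = C(34, 6) · 2^{1 − 15} = 1344904 · 1/16384 = 168113/2048.
Numerically: E[X] ≈ 82.086426.

E[X] = C(34,6)·2^(1−C(6,2)) = 168113/2048 ≈ 82.086426.


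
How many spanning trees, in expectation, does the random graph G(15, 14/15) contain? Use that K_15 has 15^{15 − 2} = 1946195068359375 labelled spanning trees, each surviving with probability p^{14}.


K_15 has 15^{15 − 2} = 1946195068359375 labelled spanning trees.
For each such spanning tree H, let X_H = 1 if all 14 edges of H are present in G. Then P[X_H = 1] = p^{14} = (14/15)^{14} = 11112006825558016/29192926025390625.
By linearity of expectation: E[X] = Σ_H E[X_H] = 1946195068359375 · p^{14} = 1946195068359375 · 11112006825558016/29192926025390625 = 11112006825558016/15.
Numerically: E[X] ≈ 7.41e+14.

E[X] = 1946195068359375 · (14/15)^{14} = 11112006825558016/15 ≈ 7.41e+14.


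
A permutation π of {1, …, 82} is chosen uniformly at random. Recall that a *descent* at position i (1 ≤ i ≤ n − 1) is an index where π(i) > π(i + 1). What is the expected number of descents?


Write X = Σ X_I over i = 1, …, 81, with X_I the indicator of one descent.
There are 81 indicators.
For each fixed i, the pair (π(i), π(i+1)) is a uniformly random ordered pair of distinct values from {1, …, 82}; by symmetry P[π(i) > π(i+1)] = 1/2.
By linearity: E[X] = 81 · (1/2) = (82 − 1) · (1/2) = 81/2 ≈ 40.50000.

E[X] = 81/2 = 40.50000.


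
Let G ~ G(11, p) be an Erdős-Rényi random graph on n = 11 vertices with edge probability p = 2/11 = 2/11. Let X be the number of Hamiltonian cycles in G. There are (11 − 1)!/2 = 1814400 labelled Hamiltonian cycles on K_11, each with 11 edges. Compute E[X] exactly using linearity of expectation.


K_11 has (11 − 1)!/2 = 1814400 labelled Hamiltonian cycles.
For each such Hamiltonian cycle H, let X_H = 1 if all 11 edges of H are present in G. Then P[X_H = 1] = p^{11} = (2/11)^{11} = 2048/285311670611.
By linearity of expectation: E[X] = Σ_H E[X_H] = 1814400 · p^{11} = 1814400 · 2048/285311670611 = 3715891200/285311670611.
Numerically: E[X] ≈ 0.013.

E[X] = 1814400 · (2/11)^{11} = 3715891200/285311670611 ≈ 0.013.


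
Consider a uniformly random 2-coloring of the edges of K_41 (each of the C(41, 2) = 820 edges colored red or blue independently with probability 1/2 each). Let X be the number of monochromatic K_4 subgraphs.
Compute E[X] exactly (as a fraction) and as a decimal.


Let X = Σ_S X_S over the C(41, 4) = 101270 subsets S of size 4, where X_S = 1 if the K_4 on S is monochromatic.
For a fixed S, the K_4 on S has C(4, 2) = 6 edges. P[all 6 edges red] = (1/2)^6, and likewise for blue, so P[monochromatic] = 2·(1/2)^6 = 2^{1 − 6} = 1/32.
By linearity of expectation: E[X] = C(41, 4) · 2^{1 − 6} = 101270 · 1/32 = 50635/16.
Numerically: E[X] ≈ 3164.687500.

E[X] = C(41,4)·2^(1−C(4,2)) = 50635/16 ≈ 3164.687500.


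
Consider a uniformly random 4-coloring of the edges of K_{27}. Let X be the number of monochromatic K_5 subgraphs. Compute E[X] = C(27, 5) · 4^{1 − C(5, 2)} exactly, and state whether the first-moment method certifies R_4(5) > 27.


E[X] = C(27, 5) · 4^{1 − 10} = 80730 · 4^{−9} = 80730/262144.
As a reduced fraction: E[X] = 40365/131072 ≈ 0.30796.
Is E[X] < 1? YES.
Since E[X] < 1, there exists a 4-coloring of K_{27} with no monochromatic K_5; hence R_4(5) > 27.

E[X] = 40365/131072 ≈ 0.30796; E[X] < 1, so R_4(5) > 27.


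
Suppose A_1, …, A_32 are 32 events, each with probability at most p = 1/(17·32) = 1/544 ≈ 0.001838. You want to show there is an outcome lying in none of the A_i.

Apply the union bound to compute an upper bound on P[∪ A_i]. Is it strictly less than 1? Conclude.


Union bound: P[∪_{i=1}^{32} A_i] ≤ Σ_i P[A_i] ≤ 32·p = 32·(1/544) = 1/17.
Numerically: 1/17 ≈ 0.058824.
Is 1/17 < 1? YES.
Since P[∪ A_i] ≤ 1/17 < 1, the complement has P[∩ A_i^c] ≥ 1 − 1/17 = 16/17 > 0, so some outcome avoids every A_i.

32·p = 1/17 ≈ 0.058824; existence CERTIFIED by the union bound.


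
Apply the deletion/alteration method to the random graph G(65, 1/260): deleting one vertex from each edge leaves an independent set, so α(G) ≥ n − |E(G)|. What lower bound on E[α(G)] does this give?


E[|E(G)|] = C(65, 2)·p = 2080 · (1/260) = 8.
E[α(G)] ≥ n − E[|E(G)|] = 65 − 8 = 57.
Numerically: ≈ 57.0000.
(This is only a lower bound; the true E[α(G)] may be larger.)

E[α(G)] ≥ 57 ≈ 57.0000.


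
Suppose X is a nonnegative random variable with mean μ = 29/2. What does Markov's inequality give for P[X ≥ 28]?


μ = E[X] = 29/2, a = 28.
Markov: P[X ≥ 28] ≤ μ/a = (29/2)/28 = 29/56.
Numerically: ≈ 0.51786.
(Since a = 28 > μ = 14.50000, the bound 29/56 is < 1 and informative.)

P[X ≥ 28] ≤ 29/56 ≈ 0.51786.


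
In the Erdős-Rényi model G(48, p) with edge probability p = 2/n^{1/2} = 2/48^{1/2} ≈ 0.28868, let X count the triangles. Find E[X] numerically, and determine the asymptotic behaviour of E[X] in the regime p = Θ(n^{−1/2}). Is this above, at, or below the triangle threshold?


Number of potential triangles: C(48, 3) = 17296.
Each occurs with probability p³ ≈ (0.28868)³ ≈ 2.4056261e-02.
By linearity: E[X] = C(48, 3)·p³ ≈ 17296 · 2.4056261e-02 ≈ 416.07709.
Since α = 1/2 < 1, p = c/n^{1/2} ≫ 1/n is above the triangle threshold p ~ 1/n. Asymptotically E[X] ~ (c³/6)·n^{3(1−α)} = (2³/6)·n^{1.5} → ∞; triangles are abundant w.h.p.

E[X] ≈ 416.07709; in regime p = Θ(1/n^{1/2}) E[X] diverges (above the triangle threshold p ~ 1/n).


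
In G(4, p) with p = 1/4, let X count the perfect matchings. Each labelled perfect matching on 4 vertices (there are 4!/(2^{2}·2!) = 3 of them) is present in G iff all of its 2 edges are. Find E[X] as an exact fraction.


K_4 has 4!/(2^{2}·2!) = 3 labelled perfect matchings.
For each such perfect matching H, let X_H = 1 if all 2 edges of H are present in G. Then P[X_H = 1] = p^{2} = (1/4)^{2} = 1/16.
Summing the indicators: E[X] = Σ_H E[X_H] = 3 · p^{2} = 3 · 1/16 = 3/16.
Numerically: E[X] ≈ 0.188.

E[X] = 3 · (1/4)^{2} = 3/16 ≈ 0.188.


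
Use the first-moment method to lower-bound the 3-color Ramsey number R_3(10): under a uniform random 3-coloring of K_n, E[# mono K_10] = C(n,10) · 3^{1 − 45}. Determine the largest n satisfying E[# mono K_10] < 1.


We need C(n, 10) · 3^{1 − 45} < 1, i.e. C(n, 10) < 3^{45 − 1} = 984770902183611232881.
Check values of n near the boundary:
  n = 571: C(571, 10) = 937951290893172842001; 937951290893172842001 < 984770902183611232881? YES
  n = 572: C(572, 10) = 954640815642161682606; 954640815642161682606 < 984770902183611232881? YES
  n = 573: C(573, 10) = 971597135635805762226; 971597135635805762226 < 984770902183611232881? YES
  n = 574: C(574, 10) = 988824035203816502691; 988824035203816502691 < 984770902183611232881? NO
  n = 575: C(575, 10) = 1006325345561406175305; 1006325345561406175305 < 984770902183611232881? NO
The largest n with C(n, 10) < 984770902183611232881 is n = 573 (where E[X] = 35985079097622435638/36472996377170786403 ≈ 0.9866). Hence R_3(10) > 573, i.e. R_3(10) ≥ 574.

Largest n = 573; hence R_3(10) > 573.
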